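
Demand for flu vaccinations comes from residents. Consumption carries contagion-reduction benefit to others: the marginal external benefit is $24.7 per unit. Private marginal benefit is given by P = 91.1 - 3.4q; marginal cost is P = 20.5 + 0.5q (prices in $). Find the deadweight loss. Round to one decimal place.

Market equilibrium (private): 20.5 + 0.5q = 91.1 - 3.4q → q_m = 18.1026.
Social marginal benefit = demand + MEB = 115.8 - 3.4q.
Set SMB = MC: 115.8 - 3.4q = 20.5 + 0.5q → q* = 24.4359.
The welfare-loss triangle has base |q_m − q*| and height MEB(q_m) (the vertical gap between SMB and MC is zero at q* and MEB at q_m).
DWL = ½ × 6.3333 × 24.7000 = 78.2163.

DWL = $78.2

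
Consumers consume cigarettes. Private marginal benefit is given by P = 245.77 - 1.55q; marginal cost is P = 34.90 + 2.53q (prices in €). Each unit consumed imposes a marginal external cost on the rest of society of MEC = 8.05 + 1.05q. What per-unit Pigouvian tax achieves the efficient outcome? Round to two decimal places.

tax = €49.56 per unit

Social marginal benefit = demand − MEC = 237.72 - 2.60q.
Set SMB = MC: 237.72 - 2.60q = 34.90 + 2.53q → q* = 39.5361.
The Pigouvian tax equals MEC at q*: 8.05 + 1.05×39.5361 = 49.5629.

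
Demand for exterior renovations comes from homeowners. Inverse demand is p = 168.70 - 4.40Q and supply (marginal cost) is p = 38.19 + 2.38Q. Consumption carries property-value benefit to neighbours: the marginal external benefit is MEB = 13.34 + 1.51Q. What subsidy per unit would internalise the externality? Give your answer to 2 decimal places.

Social marginal benefit = demand + MEB = 182.04 - 2.89Q.
Set SMB = MC: 182.04 - 2.89Q = 38.19 + 2.38Q → Q* = 27.2960.
The Pigouvian subsidy equals MEB at Q*: 13.34 + 1.51×27.2960 = 54.5570.

subsidy = 54.56 per unit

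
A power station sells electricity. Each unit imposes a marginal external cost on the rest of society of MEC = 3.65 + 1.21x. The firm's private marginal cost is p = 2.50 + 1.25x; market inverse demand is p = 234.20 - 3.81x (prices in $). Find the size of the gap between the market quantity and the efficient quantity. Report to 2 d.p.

9.42 units

Market equilibrium (private): 2.50 + 1.25x = 234.20 - 3.81x → x_m = 45.7905.
Social marginal cost = private MC + MEC = 6.15 + 2.46x.
Set SMC = demand: 6.15 + 2.46x = 234.20 - 3.81x → x* = 36.3716.
Gap = |45.7905 − 36.3716| = 9.4189.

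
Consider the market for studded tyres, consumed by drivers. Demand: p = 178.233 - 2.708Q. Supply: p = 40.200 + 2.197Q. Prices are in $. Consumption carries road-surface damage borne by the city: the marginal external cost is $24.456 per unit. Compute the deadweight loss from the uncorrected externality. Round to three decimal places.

DWL = $60.968

Market equilibrium (private): 40.200 + 2.197Q = 178.233 - 2.708Q → Q_m = 28.1413.
Social marginal benefit = demand − MEC = 153.777 - 2.708Q.
Set SMB = MC: 153.777 - 2.708Q = 40.200 + 2.197Q → Q* = 23.1554.
The loss is the area between SMB and MC from Q* to Q_m; with linear curves that's a triangle of height MEC(Q_m).
DWL = ½ × 4.9859 × 24.4560 = 60.9676.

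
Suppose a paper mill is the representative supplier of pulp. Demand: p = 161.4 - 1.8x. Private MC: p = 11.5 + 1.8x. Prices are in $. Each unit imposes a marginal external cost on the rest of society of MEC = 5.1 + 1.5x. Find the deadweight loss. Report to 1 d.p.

Market equilibrium (private): 11.5 + 1.8x = 161.4 - 1.8x → x_m = 41.6389.
Social marginal cost = private MC + MEC = 16.6 + 3.3x.
Set SMC = demand: 16.6 + 3.3x = 161.4 - 1.8x → x* = 28.3922.
The welfare-loss triangle has base |x_m − x*| and height MEC(x_m) (the vertical gap between SMC and demand is zero at x* and MEC at x_m).
DWL = ½ × 13.2467 × 67.5583 = 447.4623.

DWL = $447.5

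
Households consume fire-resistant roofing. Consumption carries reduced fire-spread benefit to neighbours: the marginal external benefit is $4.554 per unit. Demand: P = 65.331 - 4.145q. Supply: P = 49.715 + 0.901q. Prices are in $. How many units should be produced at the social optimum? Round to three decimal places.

q* = 3.997

Social marginal benefit = demand + MEB = 69.885 - 4.145q.
Set SMB = MC: 69.885 - 4.145q = 49.715 + 0.901q → q* = 3.9972.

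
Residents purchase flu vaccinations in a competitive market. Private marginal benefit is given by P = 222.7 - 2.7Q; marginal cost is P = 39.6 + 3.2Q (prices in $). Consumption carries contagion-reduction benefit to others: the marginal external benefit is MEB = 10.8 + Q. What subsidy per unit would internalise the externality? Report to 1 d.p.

subsidy = $50.4 per unit

Social marginal benefit = demand + MEB = 233.5 - 1.7Q.
Set SMB = MC: 233.5 - 1.7Q = 39.6 + 3.2Q → Q* = 39.5714.
The Pigouvian subsidy equals MEB at Q*: 10.8 + 1.0×39.5714 = 50.3714.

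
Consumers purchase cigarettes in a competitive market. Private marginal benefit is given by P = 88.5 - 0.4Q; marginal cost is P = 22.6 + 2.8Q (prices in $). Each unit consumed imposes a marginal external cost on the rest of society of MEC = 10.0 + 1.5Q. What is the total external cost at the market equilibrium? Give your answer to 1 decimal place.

$524.0

Market equilibrium (private): 22.6 + 2.8Q = 88.5 - 0.4Q → Q_m = 20.5938.
Total external cost = ∫₀^{Q_m} (10.0 + 1.5Q) dQ = 10.0×20.5938 + ½×1.5×20.5938² = 524.0164.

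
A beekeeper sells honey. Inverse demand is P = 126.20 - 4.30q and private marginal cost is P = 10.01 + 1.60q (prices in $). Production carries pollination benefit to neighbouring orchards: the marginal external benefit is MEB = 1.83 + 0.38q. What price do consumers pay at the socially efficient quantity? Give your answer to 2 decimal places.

Social marginal cost = private MC − MEB = 8.18 + 1.22q.
Set SMC = demand: 8.18 + 1.22q = 126.20 - 4.30q → q* = 21.3804.
Consumer price on the demand curve at q*: 126.20 − 4.30×21.3804 = 34.2643.

P = $34.26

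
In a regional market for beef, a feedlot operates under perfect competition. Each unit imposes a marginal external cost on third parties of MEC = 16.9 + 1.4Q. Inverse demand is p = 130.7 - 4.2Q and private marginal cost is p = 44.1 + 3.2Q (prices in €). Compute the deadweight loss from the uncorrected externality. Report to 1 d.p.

Market equilibrium (private): 44.1 + 3.2Q = 130.7 - 4.2Q → Q_m = 11.7027.
Social marginal cost = private MC + MEC = 61.0 + 4.6Q.
Set SMC = demand: 61.0 + 4.6Q = 130.7 - 4.2Q → Q* = 7.9205.
Height of the DWL triangle at Q_m is SMC(Q_m) − demand(Q_m) = MEC(Q_m) = 33.2838.
DWL = ½ × 3.7822 × 33.2838 = 62.9430.

DWL = €62.9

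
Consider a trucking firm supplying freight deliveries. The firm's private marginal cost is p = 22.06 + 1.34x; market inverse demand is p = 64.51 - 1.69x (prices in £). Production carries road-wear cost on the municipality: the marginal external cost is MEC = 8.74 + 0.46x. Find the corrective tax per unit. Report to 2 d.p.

tax = £13.18 per unit

Social marginal cost = private MC + MEC = 30.80 + 1.80x.
Set SMC = demand: 30.80 + 1.80x = 64.51 - 1.69x → x* = 9.6590.
The Pigouvian tax equals MEC at x*: 8.74 + 0.46×9.6590 = 13.1831.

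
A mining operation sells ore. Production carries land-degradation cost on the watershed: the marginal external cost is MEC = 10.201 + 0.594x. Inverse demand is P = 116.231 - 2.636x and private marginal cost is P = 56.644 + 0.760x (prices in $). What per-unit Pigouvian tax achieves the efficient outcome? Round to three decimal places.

Social marginal cost = private MC + MEC = 66.845 + 1.354x.
Set SMC = demand: 66.845 + 1.354x = 116.231 - 2.636x → x* = 12.3774.
The Pigouvian tax equals MEC at x*: 10.201 + 0.594×12.3774 = 17.5532.

tax = $17.553 per unit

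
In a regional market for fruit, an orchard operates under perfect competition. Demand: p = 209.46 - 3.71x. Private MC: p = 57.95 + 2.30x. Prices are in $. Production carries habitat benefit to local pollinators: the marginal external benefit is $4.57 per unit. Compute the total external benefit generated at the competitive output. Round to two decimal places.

Market equilibrium (private): 57.95 + 2.30x = 209.46 - 3.71x → x_m = 25.2097.
Total external benefit = MEB × x_m = 4.57 × 25.2097 = 115.2083.

$115.21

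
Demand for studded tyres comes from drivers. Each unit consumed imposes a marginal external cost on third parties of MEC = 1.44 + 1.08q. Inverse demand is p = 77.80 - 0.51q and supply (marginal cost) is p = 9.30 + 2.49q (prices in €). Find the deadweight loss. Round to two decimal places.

Market equilibrium (private): 9.30 + 2.49q = 77.80 - 0.51q → q_m = 22.8333.
Social marginal benefit = demand − MEC = 76.36 - 1.59q.
Set SMB = MC: 76.36 - 1.59q = 9.30 + 2.49q → q* = 16.4363.
Between q* and q_m the wedge MC − SMB runs linearly from 0 to MEC(q_m), so the loss is a triangle.
DWL = ½ × 6.3970 × 26.1000 = 83.4809.

DWL = €83.48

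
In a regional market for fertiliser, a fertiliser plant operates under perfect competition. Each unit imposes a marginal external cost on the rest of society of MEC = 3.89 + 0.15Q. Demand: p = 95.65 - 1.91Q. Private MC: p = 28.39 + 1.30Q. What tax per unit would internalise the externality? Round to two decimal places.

tax = 6.72 per unit

Social marginal cost = private MC + MEC = 32.28 + 1.45Q.
Set SMC = demand: 32.28 + 1.45Q = 95.65 - 1.91Q → Q* = 18.8601.
The Pigouvian tax equals MEC at Q*: 3.89 + 0.15×18.8601 = 6.7190.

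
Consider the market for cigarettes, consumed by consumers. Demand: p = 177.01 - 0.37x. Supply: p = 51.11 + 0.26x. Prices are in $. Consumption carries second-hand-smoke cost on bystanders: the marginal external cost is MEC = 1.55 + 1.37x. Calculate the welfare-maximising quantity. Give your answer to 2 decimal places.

Social marginal benefit = demand − MEC = 175.46 - 1.74x.
Set SMB = MC: 175.46 - 1.74x = 51.11 + 0.26x → x* = 62.1750.

x* = 62.18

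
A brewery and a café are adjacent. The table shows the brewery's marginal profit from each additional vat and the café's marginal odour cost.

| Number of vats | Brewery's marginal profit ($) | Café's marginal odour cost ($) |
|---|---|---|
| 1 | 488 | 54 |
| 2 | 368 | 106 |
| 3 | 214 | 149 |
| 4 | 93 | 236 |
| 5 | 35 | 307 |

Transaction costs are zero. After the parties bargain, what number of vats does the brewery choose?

3

Bargaining reaches the level where marginal profit last exceeds marginal odour cost.
That holds through level 3 (214 ≥ 149) but not at 4 (93 < 236).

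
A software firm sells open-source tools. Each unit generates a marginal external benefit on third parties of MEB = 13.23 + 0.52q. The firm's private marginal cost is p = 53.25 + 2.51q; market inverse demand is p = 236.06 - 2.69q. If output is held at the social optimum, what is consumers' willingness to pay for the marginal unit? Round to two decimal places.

P = 123.38

Social marginal cost = private MC − MEB = 40.02 + 1.99q.
Set SMC = demand: 40.02 + 1.99q = 236.06 - 2.69q → q* = 41.8889.
Consumer price on the demand curve at q*: 236.06 − 2.69×41.8889 = 123.3789.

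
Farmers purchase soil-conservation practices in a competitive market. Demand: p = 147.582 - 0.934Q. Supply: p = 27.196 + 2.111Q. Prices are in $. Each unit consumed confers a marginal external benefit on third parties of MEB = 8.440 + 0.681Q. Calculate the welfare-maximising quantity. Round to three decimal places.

Q* = 54.495

Social marginal benefit = demand + MEB = 156.022 - 0.253Q.
Set SMB = MC: 156.022 - 0.253Q = 27.196 + 2.111Q → Q* = 54.4949.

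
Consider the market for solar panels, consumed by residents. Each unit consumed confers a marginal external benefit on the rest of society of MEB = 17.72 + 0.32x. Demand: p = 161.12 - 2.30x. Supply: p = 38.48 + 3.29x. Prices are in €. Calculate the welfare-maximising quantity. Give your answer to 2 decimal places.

x* = 26.63

Social marginal benefit = demand + MEB = 178.84 - 1.98x.
Set SMB = MC: 178.84 - 1.98x = 38.48 + 3.29x → x* = 26.6338.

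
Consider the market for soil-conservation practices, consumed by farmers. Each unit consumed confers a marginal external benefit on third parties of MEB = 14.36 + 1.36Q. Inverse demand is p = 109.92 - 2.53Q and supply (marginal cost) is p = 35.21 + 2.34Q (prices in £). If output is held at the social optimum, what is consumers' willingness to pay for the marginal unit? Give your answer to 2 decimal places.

P = £45.72

Social marginal benefit = demand + MEB = 124.28 - 1.17Q.
Set SMB = MC: 124.28 - 1.17Q = 35.21 + 2.34Q → Q* = 25.3761.
Consumer price on the demand curve at Q*: 109.92 − 2.53×25.3761 = 45.7185.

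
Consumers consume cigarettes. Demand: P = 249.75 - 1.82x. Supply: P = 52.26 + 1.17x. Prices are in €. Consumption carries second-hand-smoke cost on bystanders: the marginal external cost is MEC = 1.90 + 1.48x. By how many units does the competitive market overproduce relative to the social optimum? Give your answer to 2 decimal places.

Market equilibrium (private): 52.26 + 1.17x = 249.75 - 1.82x → x_m = 66.0502.
Social marginal benefit = demand − MEC = 247.85 - 3.30x.
Set SMB = MC: 247.85 - 3.30x = 52.26 + 1.17x → x* = 43.7562.
Gap = |66.0502 − 43.7562| = 22.2940.

22.29 units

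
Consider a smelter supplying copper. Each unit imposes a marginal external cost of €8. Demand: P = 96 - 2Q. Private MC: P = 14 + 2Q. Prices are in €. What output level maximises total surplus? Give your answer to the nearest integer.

Q* = 19

Social marginal cost = private MC + MEC = 22 + 2Q.
Set SMC = demand: 22 + 2Q = 96 - 2Q → Q* = 18.5000.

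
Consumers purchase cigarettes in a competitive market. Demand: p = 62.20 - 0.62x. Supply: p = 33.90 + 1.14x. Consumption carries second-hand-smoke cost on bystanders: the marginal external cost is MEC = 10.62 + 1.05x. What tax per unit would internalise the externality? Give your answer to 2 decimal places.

Social marginal benefit = demand − MEC = 51.58 - 1.67x.
Set SMB = MC: 51.58 - 1.67x = 33.90 + 1.14x → x* = 6.2918.
The Pigouvian tax equals MEC at x*: 10.62 + 1.05×6.2918 = 17.2264.

tax = 17.23 per unit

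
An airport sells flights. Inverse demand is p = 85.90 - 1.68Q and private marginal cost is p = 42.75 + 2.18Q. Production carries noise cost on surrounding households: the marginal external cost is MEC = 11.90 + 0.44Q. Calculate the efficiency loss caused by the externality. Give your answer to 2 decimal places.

DWL = 32.89

Market equilibrium (private): 42.75 + 2.18Q = 85.90 - 1.68Q → Q_m = 11.1788.
Social marginal cost = private MC + MEC = 54.65 + 2.62Q.
Set SMC = demand: 54.65 + 2.62Q = 85.90 - 1.68Q → Q* = 7.2674.
Height of the DWL triangle at Q_m is SMC(Q_m) − demand(Q_m) = MEC(Q_m) = 16.8187.
DWL = ½ × 3.9114 × 16.8187 = 32.8923.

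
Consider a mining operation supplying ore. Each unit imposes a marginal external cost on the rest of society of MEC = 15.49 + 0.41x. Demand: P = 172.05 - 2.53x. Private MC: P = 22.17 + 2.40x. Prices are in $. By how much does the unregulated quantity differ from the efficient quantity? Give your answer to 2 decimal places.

5.23 units

Market equilibrium (private): 22.17 + 2.40x = 172.05 - 2.53x → x_m = 30.4016.
Social marginal cost = private MC + MEC = 37.66 + 2.81x.
Set SMC = demand: 37.66 + 2.81x = 172.05 - 2.53x → x* = 25.1667.
Gap = |30.4016 − 25.1667| = 5.2349.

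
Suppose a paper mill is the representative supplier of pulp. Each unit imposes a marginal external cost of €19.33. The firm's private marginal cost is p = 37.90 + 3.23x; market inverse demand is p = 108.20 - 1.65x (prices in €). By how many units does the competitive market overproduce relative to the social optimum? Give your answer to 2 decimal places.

3.96 units

Market equilibrium (private): 37.90 + 3.23x = 108.20 - 1.65x → x_m = 14.4057.
Social marginal cost = private MC + MEC = 57.23 + 3.23x.
Set SMC = demand: 57.23 + 3.23x = 108.20 - 1.65x → x* = 10.4447.
Gap = |14.4057 − 10.4447| = 3.9610.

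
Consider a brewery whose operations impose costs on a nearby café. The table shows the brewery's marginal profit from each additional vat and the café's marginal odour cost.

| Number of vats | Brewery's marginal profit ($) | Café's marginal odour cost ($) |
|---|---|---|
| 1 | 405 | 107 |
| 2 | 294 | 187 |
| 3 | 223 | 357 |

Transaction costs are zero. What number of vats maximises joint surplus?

Bargaining reaches the level where marginal profit last exceeds marginal odour cost.
That holds through level 2 (294 ≥ 187) but not at 3 (223 < 357).

2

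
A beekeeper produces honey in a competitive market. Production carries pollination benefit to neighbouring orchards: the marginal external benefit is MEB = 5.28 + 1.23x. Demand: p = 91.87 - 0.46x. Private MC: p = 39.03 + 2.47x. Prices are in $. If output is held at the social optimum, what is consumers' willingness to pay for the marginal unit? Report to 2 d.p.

P = $76.14

Social marginal cost = private MC − MEB = 33.75 + 1.24x.
Set SMC = demand: 33.75 + 1.24x = 91.87 - 0.46x → x* = 34.1882.
Consumer price on the demand curve at x*: 91.87 − 0.46×34.1882 = 76.1434.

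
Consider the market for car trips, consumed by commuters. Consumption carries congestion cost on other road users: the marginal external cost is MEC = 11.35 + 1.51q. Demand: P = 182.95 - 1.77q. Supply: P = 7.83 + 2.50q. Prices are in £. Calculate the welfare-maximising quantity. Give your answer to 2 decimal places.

q* = 28.33

Social marginal benefit = demand − MEC = 171.60 - 3.28q.
Set SMB = MC: 171.60 - 3.28q = 7.83 + 2.50q → q* = 28.3339.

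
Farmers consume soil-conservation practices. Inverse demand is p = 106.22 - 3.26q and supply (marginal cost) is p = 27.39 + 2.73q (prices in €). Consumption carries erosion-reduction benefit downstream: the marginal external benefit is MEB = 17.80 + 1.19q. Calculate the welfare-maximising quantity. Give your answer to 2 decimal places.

q* = 20.13

Social marginal benefit = demand + MEB = 124.02 - 2.07q.
Set SMB = MC: 124.02 - 2.07q = 27.39 + 2.73q → q* = 20.1313.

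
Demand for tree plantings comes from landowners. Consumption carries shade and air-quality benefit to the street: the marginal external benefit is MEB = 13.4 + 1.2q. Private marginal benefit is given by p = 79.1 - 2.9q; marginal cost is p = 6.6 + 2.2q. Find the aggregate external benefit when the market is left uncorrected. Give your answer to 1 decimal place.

Market equilibrium (private): 6.6 + 2.2q = 79.1 - 2.9q → q_m = 14.2157.
Total external benefit = ∫₀^{q_m} (13.4 + 1.2q) dq = 13.4×14.2157 + ½×1.2×14.2157² = 311.7421.

311.7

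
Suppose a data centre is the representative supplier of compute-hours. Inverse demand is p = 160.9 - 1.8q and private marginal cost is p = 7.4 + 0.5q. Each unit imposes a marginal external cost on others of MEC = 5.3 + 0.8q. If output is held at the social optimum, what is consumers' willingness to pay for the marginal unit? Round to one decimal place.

P = 74.8

Social marginal cost = private MC + MEC = 12.7 + 1.3q.
Set SMC = demand: 12.7 + 1.3q = 160.9 - 1.8q → q* = 47.8065.
Consumer price on the demand curve at q*: 160.9 − 1.8×47.8065 = 74.8483.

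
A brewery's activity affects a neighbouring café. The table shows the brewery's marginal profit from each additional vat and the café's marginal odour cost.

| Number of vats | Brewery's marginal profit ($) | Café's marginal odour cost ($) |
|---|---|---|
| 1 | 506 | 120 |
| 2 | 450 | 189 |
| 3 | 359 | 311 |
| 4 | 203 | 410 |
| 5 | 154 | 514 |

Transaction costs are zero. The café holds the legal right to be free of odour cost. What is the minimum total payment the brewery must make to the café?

Efficient level: marginal profit ≥ marginal odour cost through level 3, so k* = 3.
With the café holding the right, the brewery must at least compensate total damage at k*: 120 + 189 + 311 = 620.

$620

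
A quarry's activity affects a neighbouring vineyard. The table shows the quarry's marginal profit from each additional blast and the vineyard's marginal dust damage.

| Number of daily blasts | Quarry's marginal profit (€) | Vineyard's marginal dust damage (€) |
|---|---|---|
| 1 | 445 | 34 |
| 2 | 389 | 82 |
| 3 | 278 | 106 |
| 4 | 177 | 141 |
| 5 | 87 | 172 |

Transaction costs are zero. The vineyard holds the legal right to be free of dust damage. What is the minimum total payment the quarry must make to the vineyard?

Efficient level: marginal profit ≥ marginal dust damage through level 4, so k* = 4.
With the vineyard holding the right, the quarry must at least compensate total damage at k*: 34 + 82 + 106 + 141 = 363.

€363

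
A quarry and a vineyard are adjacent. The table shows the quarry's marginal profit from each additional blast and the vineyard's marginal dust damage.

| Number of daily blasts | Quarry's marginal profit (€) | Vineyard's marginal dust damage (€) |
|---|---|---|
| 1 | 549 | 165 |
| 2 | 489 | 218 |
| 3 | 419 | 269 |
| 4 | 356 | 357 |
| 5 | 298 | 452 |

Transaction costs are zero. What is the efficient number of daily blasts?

Bargaining reaches the level where marginal profit last exceeds marginal dust damage.
That holds through level 3 (419 ≥ 269) but not at 4 (356 < 357).

3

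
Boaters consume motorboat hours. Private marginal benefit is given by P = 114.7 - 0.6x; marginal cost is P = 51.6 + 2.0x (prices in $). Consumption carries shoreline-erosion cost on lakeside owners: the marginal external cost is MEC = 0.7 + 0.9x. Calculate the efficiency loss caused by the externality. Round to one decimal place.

DWL = $72.6

Market equilibrium (private): 51.6 + 2.0x = 114.7 - 0.6x → x_m = 24.2692.
Social marginal benefit = demand − MEC = 114.0 - 1.5x.
Set SMB = MC: 114.0 - 1.5x = 51.6 + 2.0x → x* = 17.8286.
The welfare-loss triangle has base |x_m − x*| and height MEC(x_m) (the vertical gap between SMB and MC is zero at x* and MEC at x_m).
DWL = ½ × 6.4406 × 22.5423 = 72.5930.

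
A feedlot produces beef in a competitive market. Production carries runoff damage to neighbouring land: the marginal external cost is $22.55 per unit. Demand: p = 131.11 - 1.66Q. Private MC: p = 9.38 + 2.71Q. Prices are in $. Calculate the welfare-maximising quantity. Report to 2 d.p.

Social marginal cost = private MC + MEC = 31.93 + 2.71Q.
Set SMC = demand: 31.93 + 2.71Q = 131.11 - 1.66Q → Q* = 22.6957.

Q* = 22.70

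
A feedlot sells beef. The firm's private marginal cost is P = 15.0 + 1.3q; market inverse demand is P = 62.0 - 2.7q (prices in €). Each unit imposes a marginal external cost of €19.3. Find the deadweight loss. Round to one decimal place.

DWL = €46.6

Market equilibrium (private): 15.0 + 1.3q = 62.0 - 2.7q → q_m = 11.7500.
Social marginal cost = private MC + MEC = 34.3 + 1.3q.
Set SMC = demand: 34.3 + 1.3q = 62.0 - 2.7q → q* = 6.9250.
Height of the DWL triangle at q_m is SMC(q_m) − demand(q_m) = MEC(q_m) = 19.3000.
DWL = ½ × 4.8250 × 19.3000 = 46.5613.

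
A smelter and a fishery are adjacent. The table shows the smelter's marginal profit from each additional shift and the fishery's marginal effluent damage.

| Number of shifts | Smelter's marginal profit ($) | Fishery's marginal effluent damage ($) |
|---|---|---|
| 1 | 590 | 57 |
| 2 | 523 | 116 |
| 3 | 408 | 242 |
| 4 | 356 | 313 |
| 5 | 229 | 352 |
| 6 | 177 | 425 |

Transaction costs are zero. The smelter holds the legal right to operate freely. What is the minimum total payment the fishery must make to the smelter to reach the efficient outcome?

$406

Left alone the smelter would choose level 6 (marginal profit stays positive).
Efficient level: k* = 4 (marginal profit ≥ marginal effluent damage through 4).
The fishery must at least cover the smelter's forgone profit from cutting 6→4: 229 + 177 = 406.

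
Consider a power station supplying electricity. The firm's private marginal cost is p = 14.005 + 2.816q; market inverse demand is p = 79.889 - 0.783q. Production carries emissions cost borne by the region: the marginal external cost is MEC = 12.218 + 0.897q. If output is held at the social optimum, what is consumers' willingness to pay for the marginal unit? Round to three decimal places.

Social marginal cost = private MC + MEC = 26.223 + 3.713q.
Set SMC = demand: 26.223 + 3.713q = 79.889 - 0.783q → q* = 11.9364.
Consumer price on the demand curve at q*: 79.889 − 0.783×11.9364 = 70.5428.

P = 70.543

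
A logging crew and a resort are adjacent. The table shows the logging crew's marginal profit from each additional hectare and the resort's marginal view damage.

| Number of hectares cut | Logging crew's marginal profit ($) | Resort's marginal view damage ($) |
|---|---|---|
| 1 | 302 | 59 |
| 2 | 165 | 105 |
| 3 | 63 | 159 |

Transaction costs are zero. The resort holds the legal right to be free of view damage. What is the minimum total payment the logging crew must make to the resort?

$164

Efficient level: marginal profit ≥ marginal view damage through level 2, so k* = 2.
With the resort holding the right, the logging crew must at least compensate total damage at k*: 59 + 105 = 164.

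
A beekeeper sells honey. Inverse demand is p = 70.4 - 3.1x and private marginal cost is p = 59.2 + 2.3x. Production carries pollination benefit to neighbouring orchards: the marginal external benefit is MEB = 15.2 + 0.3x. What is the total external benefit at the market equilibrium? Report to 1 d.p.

Market equilibrium (private): 59.2 + 2.3x = 70.4 - 3.1x → x_m = 2.0741.
Total external benefit = ∫₀^{x_m} (15.2 + 0.3x) dx = 15.2×2.0741 + ½×0.3×2.0741² = 32.1716.

32.2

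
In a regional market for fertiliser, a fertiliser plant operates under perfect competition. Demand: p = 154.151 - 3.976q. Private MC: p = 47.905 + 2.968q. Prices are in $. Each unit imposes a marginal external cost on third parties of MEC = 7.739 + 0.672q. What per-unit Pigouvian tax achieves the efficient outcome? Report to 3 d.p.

tax = $16.431 per unit

Social marginal cost = private MC + MEC = 55.644 + 3.640q.
Set SMC = demand: 55.644 + 3.640q = 154.151 - 3.976q → q* = 12.9342.
The Pigouvian tax equals MEC at q*: 7.739 + 0.672×12.9342 = 16.4308.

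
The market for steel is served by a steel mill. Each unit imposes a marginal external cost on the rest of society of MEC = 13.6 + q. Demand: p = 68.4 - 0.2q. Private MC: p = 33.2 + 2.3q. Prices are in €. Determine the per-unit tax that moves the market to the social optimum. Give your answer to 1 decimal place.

tax = €19.8 per unit

Social marginal cost = private MC + MEC = 46.8 + 3.3q.
Set SMC = demand: 46.8 + 3.3q = 68.4 - 0.2q → q* = 6.1714.
The Pigouvian tax equals MEC at q*: 13.6 + 1.0×6.1714 = 19.7714.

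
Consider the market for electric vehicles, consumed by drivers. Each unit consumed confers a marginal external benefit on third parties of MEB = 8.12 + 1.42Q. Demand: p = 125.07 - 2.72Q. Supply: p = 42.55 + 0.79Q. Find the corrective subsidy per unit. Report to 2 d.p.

Social marginal benefit = demand + MEB = 133.19 - 1.30Q.
Set SMB = MC: 133.19 - 1.30Q = 42.55 + 0.79Q → Q* = 43.3684.
The Pigouvian subsidy equals MEB at Q*: 8.12 + 1.42×43.3684 = 69.7031.

subsidy = 69.70 per unit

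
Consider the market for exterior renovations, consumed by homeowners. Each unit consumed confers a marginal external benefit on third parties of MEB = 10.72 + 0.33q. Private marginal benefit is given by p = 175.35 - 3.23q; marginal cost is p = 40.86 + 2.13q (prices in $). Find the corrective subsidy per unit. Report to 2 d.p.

subsidy = $20.25 per unit

Social marginal benefit = demand + MEB = 186.07 - 2.90q.
Set SMB = MC: 186.07 - 2.90q = 40.86 + 2.13q → q* = 28.8688.
The Pigouvian subsidy equals MEB at q*: 10.72 + 0.33×28.8688 = 20.2467.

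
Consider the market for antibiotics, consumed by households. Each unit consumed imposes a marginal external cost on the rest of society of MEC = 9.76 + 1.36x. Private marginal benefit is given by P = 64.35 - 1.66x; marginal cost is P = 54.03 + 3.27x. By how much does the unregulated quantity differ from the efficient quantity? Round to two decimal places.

2.00 units

Market equilibrium (private): 54.03 + 3.27x = 64.35 - 1.66x → x_m = 2.0933.
Social marginal benefit = demand − MEC = 54.59 - 3.02x.
Set SMB = MC: 54.59 - 3.02x = 54.03 + 3.27x → x* = 0.0890.
Gap = |2.0933 − 0.0890| = 2.0043.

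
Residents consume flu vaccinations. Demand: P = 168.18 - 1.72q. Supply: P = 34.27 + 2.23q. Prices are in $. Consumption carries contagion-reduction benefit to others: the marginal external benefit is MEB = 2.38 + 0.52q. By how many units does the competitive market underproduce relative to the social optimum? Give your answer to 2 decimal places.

Market equilibrium (private): 34.27 + 2.23q = 168.18 - 1.72q → q_m = 33.9013.
Social marginal benefit = demand + MEB = 170.56 - 1.20q.
Set SMB = MC: 170.56 - 1.20q = 34.27 + 2.23q → q* = 39.7347.
Gap = |33.9013 − 39.7347| = 5.8334.

5.83 units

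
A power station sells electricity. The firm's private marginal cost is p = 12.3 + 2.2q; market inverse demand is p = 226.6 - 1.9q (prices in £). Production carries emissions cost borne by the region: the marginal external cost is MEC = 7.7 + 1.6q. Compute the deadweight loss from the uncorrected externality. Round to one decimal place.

Market equilibrium (private): 12.3 + 2.2q = 226.6 - 1.9q → q_m = 52.2683.
Social marginal cost = private MC + MEC = 20.0 + 3.8q.
Set SMC = demand: 20.0 + 3.8q = 226.6 - 1.9q → q* = 36.2456.
The loss is the area between SMC and demand from q* to q_m; with linear curves that's a triangle of height MEC(q_m).
DWL = ½ × 16.0227 × 91.3293 = 731.6710.

DWL = £731.7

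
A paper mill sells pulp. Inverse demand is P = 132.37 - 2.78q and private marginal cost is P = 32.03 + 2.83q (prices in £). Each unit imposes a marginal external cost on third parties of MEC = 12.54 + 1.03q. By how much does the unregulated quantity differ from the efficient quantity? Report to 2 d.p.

4.66 units

Market equilibrium (private): 32.03 + 2.83q = 132.37 - 2.78q → q_m = 17.8859.
Social marginal cost = private MC + MEC = 44.57 + 3.86q.
Set SMC = demand: 44.57 + 3.86q = 132.37 - 2.78q → q* = 13.2229.
Gap = |17.8859 − 13.2229| = 4.6630.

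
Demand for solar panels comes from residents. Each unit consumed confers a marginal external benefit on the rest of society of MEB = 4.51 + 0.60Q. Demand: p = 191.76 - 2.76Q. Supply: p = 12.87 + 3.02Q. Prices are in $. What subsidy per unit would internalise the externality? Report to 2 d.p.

Social marginal benefit = demand + MEB = 196.27 - 2.16Q.
Set SMB = MC: 196.27 - 2.16Q = 12.87 + 3.02Q → Q* = 35.4054.
The Pigouvian subsidy equals MEB at Q*: 4.51 + 0.60×35.4054 = 25.7532.

subsidy = $25.75 per unit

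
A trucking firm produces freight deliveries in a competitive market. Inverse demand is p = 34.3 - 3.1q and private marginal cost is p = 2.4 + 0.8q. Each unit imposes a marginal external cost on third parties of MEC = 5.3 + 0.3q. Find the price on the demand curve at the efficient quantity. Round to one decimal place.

P = 14.7

Social marginal cost = private MC + MEC = 7.7 + 1.1q.
Set SMC = demand: 7.7 + 1.1q = 34.3 - 3.1q → q* = 6.3333.
Consumer price on the demand curve at q*: 34.3 − 3.1×6.3333 = 14.6668.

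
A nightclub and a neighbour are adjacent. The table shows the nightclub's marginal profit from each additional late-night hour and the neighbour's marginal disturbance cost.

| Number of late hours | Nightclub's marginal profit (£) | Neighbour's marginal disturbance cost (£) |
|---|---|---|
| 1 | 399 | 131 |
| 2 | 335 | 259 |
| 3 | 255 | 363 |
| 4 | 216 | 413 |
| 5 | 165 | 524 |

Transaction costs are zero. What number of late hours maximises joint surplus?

2

Bargaining reaches the level where marginal profit last exceeds marginal disturbance cost.
That holds through level 2 (335 ≥ 259) but not at 3 (255 < 363).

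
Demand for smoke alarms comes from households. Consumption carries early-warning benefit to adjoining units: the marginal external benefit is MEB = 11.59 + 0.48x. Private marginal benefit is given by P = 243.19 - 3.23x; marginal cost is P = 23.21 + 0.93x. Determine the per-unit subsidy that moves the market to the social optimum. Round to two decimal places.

subsidy = 41.79 per unit

Social marginal benefit = demand + MEB = 254.78 - 2.75x.
Set SMB = MC: 254.78 - 2.75x = 23.21 + 0.93x → x* = 62.9266.
The Pigouvian subsidy equals MEB at x*: 11.59 + 0.48×62.9266 = 41.7948.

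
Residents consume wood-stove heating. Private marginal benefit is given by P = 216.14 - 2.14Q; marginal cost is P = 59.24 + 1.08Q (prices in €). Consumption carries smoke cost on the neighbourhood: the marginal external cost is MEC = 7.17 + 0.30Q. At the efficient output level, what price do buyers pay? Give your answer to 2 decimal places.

Social marginal benefit = demand − MEC = 208.97 - 2.44Q.
Set SMB = MC: 208.97 - 2.44Q = 59.24 + 1.08Q → Q* = 42.5369.
Consumer price on the demand curve at Q*: 216.14 − 2.14×42.5369 = 125.1110.

P = €125.11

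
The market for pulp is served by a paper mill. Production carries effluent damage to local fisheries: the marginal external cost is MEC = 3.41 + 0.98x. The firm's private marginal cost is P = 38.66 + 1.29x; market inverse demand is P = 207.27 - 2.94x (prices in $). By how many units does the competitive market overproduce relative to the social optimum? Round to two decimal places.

8.15 units

Market equilibrium (private): 38.66 + 1.29x = 207.27 - 2.94x → x_m = 39.8605.
Social marginal cost = private MC + MEC = 42.07 + 2.27x.
Set SMC = demand: 42.07 + 2.27x = 207.27 - 2.94x → x* = 31.7083.
Gap = |39.8605 − 31.7083| = 8.1522.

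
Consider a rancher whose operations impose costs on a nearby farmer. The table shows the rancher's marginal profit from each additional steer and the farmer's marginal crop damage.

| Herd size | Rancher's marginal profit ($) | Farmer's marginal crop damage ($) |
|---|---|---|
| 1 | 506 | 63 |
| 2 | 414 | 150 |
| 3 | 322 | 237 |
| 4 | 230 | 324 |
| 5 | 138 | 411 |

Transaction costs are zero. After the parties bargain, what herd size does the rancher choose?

3

Bargaining reaches the level where marginal profit last exceeds marginal crop damage.
That holds through level 3 (322 ≥ 237) but not at 4 (230 < 324).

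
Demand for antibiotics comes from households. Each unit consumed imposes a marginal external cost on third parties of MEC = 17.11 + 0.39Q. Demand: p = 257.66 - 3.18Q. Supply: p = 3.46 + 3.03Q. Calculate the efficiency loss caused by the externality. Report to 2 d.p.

Market equilibrium (private): 3.46 + 3.03Q = 257.66 - 3.18Q → Q_m = 40.9340.
Social marginal benefit = demand − MEC = 240.55 - 3.57Q.
Set SMB = MC: 240.55 - 3.57Q = 3.46 + 3.03Q → Q* = 35.9227.
The welfare-loss triangle has base |Q_m − Q*| and height MEC(Q_m) (the vertical gap between SMB and MC is zero at Q* and MEC at Q_m).
DWL = ½ × 5.0113 × 33.0743 = 82.8726.

DWL = 82.87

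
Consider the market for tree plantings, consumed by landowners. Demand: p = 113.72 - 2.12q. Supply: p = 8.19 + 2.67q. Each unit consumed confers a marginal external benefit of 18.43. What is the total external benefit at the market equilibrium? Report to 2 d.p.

Market equilibrium (private): 8.19 + 2.67q = 113.72 - 2.12q → q_m = 22.0313.
Total external benefit = MEB × q_m = 18.43 × 22.0313 = 406.0369.

406.04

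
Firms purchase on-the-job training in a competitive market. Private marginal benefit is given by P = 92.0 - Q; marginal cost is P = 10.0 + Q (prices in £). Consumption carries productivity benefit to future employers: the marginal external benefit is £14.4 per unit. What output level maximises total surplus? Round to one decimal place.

Social marginal benefit = demand + MEB = 106.4 - Q.
Set SMB = MC: 106.4 - Q = 10.0 + Q → Q* = 48.2000.

Q* = 48.2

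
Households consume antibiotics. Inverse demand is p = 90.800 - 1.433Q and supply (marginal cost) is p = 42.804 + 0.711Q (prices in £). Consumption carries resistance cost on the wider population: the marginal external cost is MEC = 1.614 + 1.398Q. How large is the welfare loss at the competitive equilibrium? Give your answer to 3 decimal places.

Market equilibrium (private): 42.804 + 0.711Q = 90.800 - 1.433Q → Q_m = 22.3862.
Social marginal benefit = demand − MEC = 89.186 - 2.831Q.
Set SMB = MC: 89.186 - 2.831Q = 42.804 + 0.711Q → Q* = 13.0949.
Height of the DWL triangle at Q_m is MC(Q_m) − SMB(Q_m) = MEC(Q_m) = 32.9099.
DWL = ½ × 9.2913 × 32.9099 = 152.8879.

DWL = £152.888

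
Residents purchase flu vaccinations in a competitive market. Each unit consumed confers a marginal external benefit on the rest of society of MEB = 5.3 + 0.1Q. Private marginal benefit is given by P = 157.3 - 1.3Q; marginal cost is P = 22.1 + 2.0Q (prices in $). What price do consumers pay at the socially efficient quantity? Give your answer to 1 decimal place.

P = $100.2

Social marginal benefit = demand + MEB = 162.6 - 1.2Q.
Set SMB = MC: 162.6 - 1.2Q = 22.1 + 2.0Q → Q* = 43.9063.
Consumer price on the demand curve at Q*: 157.3 − 1.3×43.9063 = 100.2218.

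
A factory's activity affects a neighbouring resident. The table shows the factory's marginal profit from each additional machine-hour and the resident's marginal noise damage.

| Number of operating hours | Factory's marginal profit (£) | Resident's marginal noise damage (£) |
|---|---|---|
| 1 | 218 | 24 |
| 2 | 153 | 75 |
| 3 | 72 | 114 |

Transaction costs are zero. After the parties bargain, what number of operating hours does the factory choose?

2

Bargaining reaches the level where marginal profit last exceeds marginal noise damage.
That holds through level 2 (153 ≥ 75) but not at 3 (72 < 114).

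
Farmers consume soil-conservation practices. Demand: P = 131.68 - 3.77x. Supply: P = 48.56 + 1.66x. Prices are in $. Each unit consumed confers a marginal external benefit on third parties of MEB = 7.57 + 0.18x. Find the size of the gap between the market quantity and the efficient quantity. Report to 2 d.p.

Market equilibrium (private): 48.56 + 1.66x = 131.68 - 3.77x → x_m = 15.3076.
Social marginal benefit = demand + MEB = 139.25 - 3.59x.
Set SMB = MC: 139.25 - 3.59x = 48.56 + 1.66x → x* = 17.2743.
Gap = |15.3076 − 17.2743| = 1.9667.

1.97 units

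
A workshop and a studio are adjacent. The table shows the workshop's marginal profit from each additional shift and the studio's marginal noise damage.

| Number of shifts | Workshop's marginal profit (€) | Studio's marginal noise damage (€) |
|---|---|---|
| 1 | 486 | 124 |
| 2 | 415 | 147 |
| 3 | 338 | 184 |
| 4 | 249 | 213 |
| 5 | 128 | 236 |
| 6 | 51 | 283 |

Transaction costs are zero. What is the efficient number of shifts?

Bargaining reaches the level where marginal profit last exceeds marginal noise damage.
That holds through level 4 (249 ≥ 213) but not at 5 (128 < 236).

4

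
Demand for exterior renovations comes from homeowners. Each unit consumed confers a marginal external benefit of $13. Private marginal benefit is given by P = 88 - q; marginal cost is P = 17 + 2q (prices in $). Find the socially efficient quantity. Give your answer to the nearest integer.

q* = 28

Social marginal benefit = demand + MEB = 101 - q.
Set SMB = MC: 101 - q = 17 + 2q → q* = 28.0000.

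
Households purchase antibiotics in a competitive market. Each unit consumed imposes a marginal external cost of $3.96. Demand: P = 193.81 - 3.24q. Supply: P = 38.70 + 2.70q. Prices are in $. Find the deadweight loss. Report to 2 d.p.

DWL = $1.32

Market equilibrium (private): 38.70 + 2.70q = 193.81 - 3.24q → q_m = 26.1128.
Social marginal benefit = demand − MEC = 189.85 - 3.24q.
Set SMB = MC: 189.85 - 3.24q = 38.70 + 2.70q → q* = 25.4461.
Height of the DWL triangle at q_m is MC(q_m) − SMB(q_m) = MEC(q_m) = 3.9600.
DWL = ½ × 0.6667 × 3.9600 = 1.3201.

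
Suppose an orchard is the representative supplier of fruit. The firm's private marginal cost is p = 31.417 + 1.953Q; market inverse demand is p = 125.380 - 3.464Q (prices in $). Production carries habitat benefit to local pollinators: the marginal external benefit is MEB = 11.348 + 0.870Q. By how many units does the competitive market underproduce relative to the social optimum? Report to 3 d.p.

Market equilibrium (private): 31.417 + 1.953Q = 125.380 - 3.464Q → Q_m = 17.3459.
Social marginal cost = private MC − MEB = 20.069 + 1.083Q.
Set SMC = demand: 20.069 + 1.083Q = 125.380 - 3.464Q → Q* = 23.1605.
Gap = |17.3459 − 23.1605| = 5.8146.

5.815 units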